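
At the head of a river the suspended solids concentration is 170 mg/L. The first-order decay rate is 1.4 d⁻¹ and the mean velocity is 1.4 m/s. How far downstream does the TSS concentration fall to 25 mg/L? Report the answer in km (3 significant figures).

From C = C₀·e^(−kt), t = ln(C₀/C)/k = ln(170/25)/1.4 = 1.917/1.4 = 1.369 d.
Distance = v·t = 1.4 m/s × 1.183e+05 s = 1.656e+05 m = 165.6 km.

166 km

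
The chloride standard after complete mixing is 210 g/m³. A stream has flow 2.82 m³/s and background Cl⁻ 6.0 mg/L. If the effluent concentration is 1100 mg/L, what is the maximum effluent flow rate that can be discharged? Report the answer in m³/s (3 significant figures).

0.646 m³/s

Mass balance at complete mixing: C_std·(Q_w + Q_r) = Q_w·C_e + Q_r·C_b.
Rearranging, Q_w = Q_r·(C_std − C_b)/(C_e − C_std) = 2.82·(210 − 6) / (1100 − 210) = 0.6464 m³/s.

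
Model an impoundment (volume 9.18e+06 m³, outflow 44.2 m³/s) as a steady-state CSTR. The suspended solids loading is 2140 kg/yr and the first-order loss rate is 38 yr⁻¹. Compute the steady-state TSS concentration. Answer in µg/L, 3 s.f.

Outflow Q = 44.2 m³/s × 3.156e+07 s/yr = 1.395e+09 m³/yr.
Steady-state CSTR mass balance: W = Q·C + k·V·C, so C = W/(Q + kV).
Q + kV = 1.395e+09 + 38·9.18e+06 = 1.744e+09 m³/yr.
C = 2140/1.744e+09 = 1.227e-06 kg/m³ = 0.001227 mg/L = 1.227 µg/L.

1.23 µg/L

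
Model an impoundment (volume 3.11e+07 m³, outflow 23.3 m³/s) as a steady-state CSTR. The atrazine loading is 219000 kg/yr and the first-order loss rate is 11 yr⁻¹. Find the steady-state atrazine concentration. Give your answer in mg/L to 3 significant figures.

0.203 mg/L

Outflow Q = 23.3 m³/s × 3.156e+07 s/yr = 7.353e+08 m³/yr.
Steady-state CSTR mass balance: W = Q·C + k·V·C, so C = W/(Q + kV).
Q + kV = 7.353e+08 + 11·3.11e+07 = 1.077e+09 m³/yr.
C = 219000/1.077e+09 = 0.0002033 kg/m³ = 0.2033 mg/L.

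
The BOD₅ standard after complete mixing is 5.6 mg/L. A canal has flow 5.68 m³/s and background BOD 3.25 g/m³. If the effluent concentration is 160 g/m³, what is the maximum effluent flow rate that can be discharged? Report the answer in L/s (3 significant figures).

86.5 L/s

Mass balance at complete mixing: C_std·(Q_w + Q_r) = Q_w·C_e + Q_r·C_b.
Rearranging, Q_w = Q_r·(C_std − C_b)/(C_e − C_std) = 5.68·(5.6 − 3.25) / (160 − 5.6) = 0.08645 m³/s.
= 86.45 L/s.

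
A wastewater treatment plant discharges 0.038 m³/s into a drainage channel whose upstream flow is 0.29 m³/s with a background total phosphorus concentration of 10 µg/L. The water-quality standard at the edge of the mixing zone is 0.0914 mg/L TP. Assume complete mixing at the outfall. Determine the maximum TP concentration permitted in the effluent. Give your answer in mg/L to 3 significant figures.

0.713 mg/L

10 µg/L = 0.01 mg/L.
Mass balance: 0.0914·0.328 = 0.038·Cₑ + 0.29·0.01.
Cₑ = (0.02998 − 0.0029) / 0.038 = 0.7126 mg/L.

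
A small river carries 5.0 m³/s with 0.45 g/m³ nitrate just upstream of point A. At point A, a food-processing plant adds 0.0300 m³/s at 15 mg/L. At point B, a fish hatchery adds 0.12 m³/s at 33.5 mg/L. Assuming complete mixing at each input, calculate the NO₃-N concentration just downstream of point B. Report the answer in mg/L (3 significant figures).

After input A: C = (5·0.45 + 0.03·15) / 5.03 = 0.5368 mg/L.
After input B: C = (5.03·0.5368 + 0.12·33.5) / 5.15 = 1.305 mg/L.

1.30 mg/L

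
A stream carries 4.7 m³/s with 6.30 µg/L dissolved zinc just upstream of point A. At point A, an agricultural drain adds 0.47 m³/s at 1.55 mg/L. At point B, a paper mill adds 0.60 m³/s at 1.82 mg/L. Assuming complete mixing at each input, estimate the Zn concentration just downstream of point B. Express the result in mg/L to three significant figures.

6.30 µg/L = 0.0063 mg/L.
After input A: C = (4.7·0.0063 + 0.47·1.55) / 5.17 = 0.1466 mg/L.
After input B: C = (5.17·0.1466 + 0.6·1.82) / 5.77 = 0.3206 mg/L.

0.321 mg/L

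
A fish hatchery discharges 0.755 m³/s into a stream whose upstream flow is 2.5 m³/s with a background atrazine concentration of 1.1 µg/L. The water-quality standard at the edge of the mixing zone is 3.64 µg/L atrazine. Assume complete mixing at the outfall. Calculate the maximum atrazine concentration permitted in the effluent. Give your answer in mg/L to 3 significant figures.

0.0121 mg/L

1.1 µg/L = 0.0011 mg/L.
3.64 µg/L = 0.00364 mg/L.
Mass balance: 0.00364·3.255 = 0.755·Cₑ + 2.5·0.0011.
Cₑ = (0.01185 − 0.00275) / 0.755 = 0.01205 mg/L.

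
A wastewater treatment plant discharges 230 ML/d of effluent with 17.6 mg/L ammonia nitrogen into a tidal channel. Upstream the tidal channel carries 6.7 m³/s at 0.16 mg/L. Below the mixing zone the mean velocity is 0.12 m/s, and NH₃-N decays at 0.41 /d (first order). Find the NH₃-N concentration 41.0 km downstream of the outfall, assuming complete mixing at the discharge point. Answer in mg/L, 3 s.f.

230 ML/d = 2.662 m³/s.
After complete mixing, C₀ = (2.662·17.6 + 6.7·0.16) / 9.362 = 5.119 mg/L.
Travel time t = 4.1e+04 m / 0.12 m/s = 3.417e+05 s = 3.954 d.
C = 5.119·exp(−0.41·3.954) = 5.119·0.1976 = 1.012 mg/L.

1.01 mg/L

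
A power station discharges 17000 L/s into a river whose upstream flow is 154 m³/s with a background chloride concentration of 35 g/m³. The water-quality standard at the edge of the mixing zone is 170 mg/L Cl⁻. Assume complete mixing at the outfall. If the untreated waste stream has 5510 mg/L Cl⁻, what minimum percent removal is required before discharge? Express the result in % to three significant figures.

74.7 %

17000 L/s = 17 m³/s.
Mass balance: 170·171 = 17·Cₑ + 154·35.
Cₑ = (2.907e+04 − 5390) / 17 = 1393 mg/L.
Required removal = 1 − 1393/5510 = 74.72 %.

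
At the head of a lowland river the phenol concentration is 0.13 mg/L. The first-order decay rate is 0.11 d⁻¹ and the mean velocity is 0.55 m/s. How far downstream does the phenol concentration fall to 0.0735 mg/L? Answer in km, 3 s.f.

From C = C₀·e^(−kt), t = ln(C₀/C)/k = ln(0.13/0.0735)/0.11 = 0.5702/0.11 = 5.184 d.
Distance = v·t = 0.55 m/s × 4.479e+05 s = 2.463e+05 m = 246.3 km.

246 km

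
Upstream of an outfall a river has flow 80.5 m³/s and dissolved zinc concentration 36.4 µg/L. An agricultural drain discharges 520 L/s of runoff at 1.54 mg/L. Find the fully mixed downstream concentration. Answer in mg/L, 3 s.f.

520 L/s = 0.52 m³/s.
36.4 µg/L = 0.0364 mg/L.
Conservation of mass across the mixing zone: C = (0.52·1.54 + 80.5·0.0364) / (0.52 + 80.5) = 3.731/81.02 = 0.04605 mg/L.

0.0461 mg/L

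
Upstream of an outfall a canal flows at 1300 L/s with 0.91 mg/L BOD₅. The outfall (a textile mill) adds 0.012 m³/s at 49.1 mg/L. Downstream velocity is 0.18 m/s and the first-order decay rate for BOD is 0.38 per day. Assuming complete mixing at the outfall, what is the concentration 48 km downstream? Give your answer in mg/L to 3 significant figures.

0.418 mg/L

1300 L/s = 1.3 m³/s.
After complete mixing, C₀ = (0.012·49.1 + 1.3·0.91) / 1.312 = 1.351 mg/L.
Travel time t = 4.8e+04 m / 0.18 m/s = 2.667e+05 s = 3.086 d.
C = 1.351·exp(−0.38·3.086) = 1.351·0.3095 = 0.418 mg/L.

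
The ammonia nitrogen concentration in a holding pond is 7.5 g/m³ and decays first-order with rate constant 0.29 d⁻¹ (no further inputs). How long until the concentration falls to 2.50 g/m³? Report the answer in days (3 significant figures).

3.79 d

t = ln(C₀/C)/k = ln(7.5/2.50)/0.29 = 1.099/0.29 = 3.788 d.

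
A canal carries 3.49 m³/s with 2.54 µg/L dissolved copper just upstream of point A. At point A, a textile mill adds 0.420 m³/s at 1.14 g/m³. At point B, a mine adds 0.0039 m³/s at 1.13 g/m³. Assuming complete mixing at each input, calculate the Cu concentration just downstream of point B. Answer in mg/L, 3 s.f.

0.126 mg/L

2.54 µg/L = 0.00254 mg/L.
After input A: C = (3.49·0.00254 + 0.42·1.14) / 3.91 = 0.1247 mg/L.
After input B: C = (3.91·0.1247 + 0.0039·1.13) / 3.914 = 0.1257 mg/L.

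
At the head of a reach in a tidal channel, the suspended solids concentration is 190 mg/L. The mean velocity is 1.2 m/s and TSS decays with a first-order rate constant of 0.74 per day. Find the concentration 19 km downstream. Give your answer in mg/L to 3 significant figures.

166 mg/L

Travel time t = 19 km / 1.2 m/s = 1.9e+04/1.2 = 1.583e+04 s = 0.1833 d.
First-order decay: C = 190·exp(−0.74·0.1833) = 190·0.8732 = 165.9 mg/L.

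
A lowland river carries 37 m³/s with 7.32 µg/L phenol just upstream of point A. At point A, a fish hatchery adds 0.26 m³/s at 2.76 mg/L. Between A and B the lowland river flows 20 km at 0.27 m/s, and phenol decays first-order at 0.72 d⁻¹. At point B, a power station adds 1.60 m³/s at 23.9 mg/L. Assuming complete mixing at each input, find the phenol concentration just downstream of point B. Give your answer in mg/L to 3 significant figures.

0.998 mg/L

7.32 µg/L = 0.00732 mg/L.
After input A: C = (37·0.00732 + 0.26·2.76) / 37.26 = 0.02653 mg/L.
Over the 20 km reach to input B (t = 7.407e+04 s = 0.8573 d), decay gives C = 0.02653·exp(−0.72·0.8573) = 0.01431 mg/L.
After input B: C = (37.26·0.01431 + 1.6·23.9) / 38.86 = 0.9978 mg/L.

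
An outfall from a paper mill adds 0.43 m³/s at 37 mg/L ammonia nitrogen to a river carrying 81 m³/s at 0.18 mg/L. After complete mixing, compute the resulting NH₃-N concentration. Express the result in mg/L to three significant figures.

Conservation of mass across the mixing zone: C = (0.43·37 + 81·0.18) / (0.43 + 81) = 30.49/81.43 = 0.3744 mg/L.

0.374 mg/L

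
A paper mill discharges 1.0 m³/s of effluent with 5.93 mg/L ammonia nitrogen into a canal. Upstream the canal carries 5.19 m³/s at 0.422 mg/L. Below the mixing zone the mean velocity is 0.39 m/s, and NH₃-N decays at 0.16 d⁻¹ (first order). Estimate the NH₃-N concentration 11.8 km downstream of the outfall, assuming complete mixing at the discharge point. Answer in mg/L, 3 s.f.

After complete mixing, C₀ = (1·5.93 + 5.19·0.422) / 6.19 = 1.312 mg/L.
Travel time t = 1.18e+04 m / 0.39 m/s = 3.026e+04 s = 0.3502 d.
C = 1.312·exp(−0.16·0.3502) = 1.312·0.9455 = 1.24 mg/L.

1.24 mg/L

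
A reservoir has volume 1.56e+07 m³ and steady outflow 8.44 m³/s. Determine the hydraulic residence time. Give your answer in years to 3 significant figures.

0.0586 yr

Q = 8.44 m³/s × 3.156e+07 s/yr = 2.663e+08 m³/yr.
Hydraulic residence time τ = V/Q = 1.56e+07/2.663e+08 = 0.05857 yr.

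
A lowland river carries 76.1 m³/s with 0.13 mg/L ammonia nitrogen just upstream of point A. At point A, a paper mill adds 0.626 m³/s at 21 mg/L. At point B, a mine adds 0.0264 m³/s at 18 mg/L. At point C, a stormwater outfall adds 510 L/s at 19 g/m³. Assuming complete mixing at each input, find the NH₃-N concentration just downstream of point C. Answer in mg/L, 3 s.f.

0.430 mg/L

After input A: C = (76.1·0.13 + 0.626·21) / 76.73 = 0.3003 mg/L.
After input B: C = (76.73·0.3003 + 0.0264·18) / 76.75 = 0.3064 mg/L.
510 L/s = 0.51 m³/s.
After input C: C = (76.75·0.3064 + 0.51·19) / 77.26 = 0.4298 mg/L.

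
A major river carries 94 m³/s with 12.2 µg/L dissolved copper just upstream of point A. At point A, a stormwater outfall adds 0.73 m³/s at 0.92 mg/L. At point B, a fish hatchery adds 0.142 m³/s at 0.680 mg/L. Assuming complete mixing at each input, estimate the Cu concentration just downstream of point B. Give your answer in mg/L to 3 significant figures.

12.2 µg/L = 0.0122 mg/L.
After input A: C = (94·0.0122 + 0.73·0.92) / 94.73 = 0.0192 mg/L.
After input B: C = (94.73·0.0192 + 0.142·0.68) / 94.87 = 0.02018 mg/L.

0.0202 mg/L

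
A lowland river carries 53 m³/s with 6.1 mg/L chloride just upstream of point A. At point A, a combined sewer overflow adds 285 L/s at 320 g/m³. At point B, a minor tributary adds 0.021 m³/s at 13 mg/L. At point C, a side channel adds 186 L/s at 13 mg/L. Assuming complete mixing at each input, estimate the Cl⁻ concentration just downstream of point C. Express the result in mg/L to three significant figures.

285 L/s = 0.285 m³/s.
After input A: C = (53·6.1 + 0.285·320) / 53.28 = 7.779 mg/L.
After input B: C = (53.28·7.779 + 0.021·13) / 53.31 = 7.781 mg/L.
186 L/s = 0.186 m³/s.
After input C: C = (53.31·7.781 + 0.186·13) / 53.49 = 7.799 mg/L.

7.80 mg/L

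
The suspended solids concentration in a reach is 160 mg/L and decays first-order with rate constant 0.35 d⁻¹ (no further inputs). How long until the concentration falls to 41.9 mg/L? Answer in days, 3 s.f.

t = ln(C₀/C)/k = ln(160/41.9)/0.35 = 1.34/0.35 = 3.828 d.

3.83 d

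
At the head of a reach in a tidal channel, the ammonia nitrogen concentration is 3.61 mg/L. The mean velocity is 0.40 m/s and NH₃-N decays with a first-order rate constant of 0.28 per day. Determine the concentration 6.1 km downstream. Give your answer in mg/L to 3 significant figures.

3.44 mg/L

Travel time t = 6.1 km / 0.40 m/s = 6100/0.40 = 1.525e+04 s = 0.1765 d.
First-order decay: C = 3.61·exp(−0.28·0.1765) = 3.61·0.9518 = 3.436 mg/L.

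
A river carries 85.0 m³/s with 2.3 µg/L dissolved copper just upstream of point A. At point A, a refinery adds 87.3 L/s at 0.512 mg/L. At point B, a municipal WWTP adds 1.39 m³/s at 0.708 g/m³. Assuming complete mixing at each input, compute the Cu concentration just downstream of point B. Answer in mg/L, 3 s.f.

2.3 µg/L = 0.0023 mg/L.
87.3 L/s = 0.0873 m³/s.
After input A: C = (85·0.0023 + 0.0873·0.512) / 85.09 = 0.002823 mg/L.
After input B: C = (85.09·0.002823 + 1.39·0.708) / 86.48 = 0.01416 mg/L.

0.0142 mg/L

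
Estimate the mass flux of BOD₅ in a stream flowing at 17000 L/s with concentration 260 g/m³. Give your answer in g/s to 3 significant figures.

17000 L/s = 17 m³/s.
Mass flux = Q·C = 17 m³/s × 260 g/m³ = 4420 g/s.

4420 g/s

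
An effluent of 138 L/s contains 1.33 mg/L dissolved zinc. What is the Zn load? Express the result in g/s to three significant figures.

138 L/s = 0.138 m³/s.
Mass flux = Q·C = 0.138 m³/s × 1.33 g/m³ = 0.1835 g/s.

0.184 g/s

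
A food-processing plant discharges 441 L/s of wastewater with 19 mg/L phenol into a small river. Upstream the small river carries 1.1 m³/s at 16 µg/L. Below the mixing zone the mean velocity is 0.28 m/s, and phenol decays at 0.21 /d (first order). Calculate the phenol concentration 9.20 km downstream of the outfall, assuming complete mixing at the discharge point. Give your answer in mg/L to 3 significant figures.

5.03 mg/L

441 L/s = 0.441 m³/s.
16 µg/L = 0.016 mg/L.
After complete mixing, C₀ = (0.441·19 + 1.1·0.016) / 1.541 = 5.449 mg/L.
Travel time t = 9200 m / 0.28 m/s = 3.286e+04 s = 0.3803 d.
C = 5.449·exp(−0.21·0.3803) = 5.449·0.9232 = 5.031 mg/L.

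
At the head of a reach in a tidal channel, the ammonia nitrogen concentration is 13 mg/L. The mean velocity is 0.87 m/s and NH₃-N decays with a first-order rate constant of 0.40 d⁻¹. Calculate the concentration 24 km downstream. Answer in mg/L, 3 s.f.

Travel time t = 24 km / 0.87 m/s = 2.4e+04/0.87 = 2.759e+04 s = 0.3193 d.
First-order decay: C = 13·exp(−0.40·0.3193) = 13·0.8801 = 11.44 mg/L.

11.4 mg/L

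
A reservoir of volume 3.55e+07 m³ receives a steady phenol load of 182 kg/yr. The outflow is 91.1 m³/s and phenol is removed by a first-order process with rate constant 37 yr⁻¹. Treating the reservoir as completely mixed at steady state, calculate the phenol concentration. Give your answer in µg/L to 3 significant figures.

0.0435 µg/L

Outflow Q = 91.1 m³/s × 3.156e+07 s/yr = 2.875e+09 m³/yr.
Steady-state CSTR mass balance: W = Q·C + k·V·C, so C = W/(Q + kV).
Q + kV = 2.875e+09 + 37·3.55e+07 = 4.188e+09 m³/yr.
C = 182/4.188e+09 = 4.345e-08 kg/m³ = 4.345e-05 mg/L = 0.04345 µg/L.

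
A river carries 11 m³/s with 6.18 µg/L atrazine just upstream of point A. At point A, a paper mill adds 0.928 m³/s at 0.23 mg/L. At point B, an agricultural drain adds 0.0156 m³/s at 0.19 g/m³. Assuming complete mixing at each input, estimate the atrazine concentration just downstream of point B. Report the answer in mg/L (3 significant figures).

0.0238 mg/L

6.18 µg/L = 0.00618 mg/L.
After input A: C = (11·0.00618 + 0.928·0.23) / 11.93 = 0.02359 mg/L.
After input B: C = (11.93·0.02359 + 0.0156·0.19) / 11.94 = 0.02381 mg/L.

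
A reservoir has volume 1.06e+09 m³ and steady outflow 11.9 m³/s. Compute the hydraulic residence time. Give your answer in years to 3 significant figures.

Q = 11.9 m³/s × 3.156e+07 s/yr = 3.755e+08 m³/yr.
Hydraulic residence time τ = V/Q = 1.06e+09/3.755e+08 = 2.823 yr.

2.82 yr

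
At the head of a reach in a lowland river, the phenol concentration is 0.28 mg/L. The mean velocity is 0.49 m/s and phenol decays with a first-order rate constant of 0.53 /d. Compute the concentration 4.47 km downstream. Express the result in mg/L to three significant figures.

Travel time t = 4.47 km / 0.49 m/s = 4470/0.49 = 9122 s = 0.1056 d.
First-order decay: C = 0.28·exp(−0.53·0.1056) = 0.28·0.9456 = 0.2648 mg/L.

0.265 mg/L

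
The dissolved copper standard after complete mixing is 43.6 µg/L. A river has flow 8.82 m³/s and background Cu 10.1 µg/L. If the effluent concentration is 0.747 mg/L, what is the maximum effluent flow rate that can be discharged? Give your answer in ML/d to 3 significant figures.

36.3 ML/d

10.1 µg/L = 0.0101 mg/L.
43.6 µg/L = 0.0436 mg/L.
Mass balance at complete mixing: C_std·(Q_w + Q_r) = Q_w·C_e + Q_r·C_b.
Rearranging, Q_w = Q_r·(C_std − C_b)/(C_e − C_std) = 8.82·(0.0436 − 0.0101) / (0.747 − 0.0436) = 0.4201 m³/s.
= 36.29 ML/d.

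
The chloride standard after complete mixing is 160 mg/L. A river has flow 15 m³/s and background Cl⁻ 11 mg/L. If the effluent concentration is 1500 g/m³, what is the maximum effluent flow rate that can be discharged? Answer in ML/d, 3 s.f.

Mass balance at complete mixing: C_std·(Q_w + Q_r) = Q_w·C_e + Q_r·C_b.
Rearranging, Q_w = Q_r·(C_std − C_b)/(C_e − C_std) = 15·(160 − 11) / (1500 − 160) = 1.668 m³/s.
= 144.1 ML/d.

144 ML/d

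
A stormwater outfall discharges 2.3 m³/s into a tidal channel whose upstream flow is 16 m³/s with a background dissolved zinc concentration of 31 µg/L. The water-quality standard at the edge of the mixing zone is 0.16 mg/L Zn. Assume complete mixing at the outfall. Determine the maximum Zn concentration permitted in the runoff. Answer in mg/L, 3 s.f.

31 µg/L = 0.031 mg/L.
Mass balance: 0.16·18.3 = 2.3·Cₑ + 16·0.031.
Cₑ = (2.928 − 0.496) / 2.3 = 1.057 mg/L.

1.06 mg/L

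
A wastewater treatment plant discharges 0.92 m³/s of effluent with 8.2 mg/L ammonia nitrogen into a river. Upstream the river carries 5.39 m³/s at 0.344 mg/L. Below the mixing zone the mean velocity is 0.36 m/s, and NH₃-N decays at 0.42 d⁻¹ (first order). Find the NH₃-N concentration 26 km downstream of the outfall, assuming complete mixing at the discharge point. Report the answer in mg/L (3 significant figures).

1.05 mg/L

After complete mixing, C₀ = (0.92·8.2 + 5.39·0.344) / 6.31 = 1.489 mg/L.
Travel time t = 2.6e+04 m / 0.36 m/s = 7.222e+04 s = 0.8359 d.
C = 1.489·exp(−0.42·0.8359) = 1.489·0.7039 = 1.048 mg/L.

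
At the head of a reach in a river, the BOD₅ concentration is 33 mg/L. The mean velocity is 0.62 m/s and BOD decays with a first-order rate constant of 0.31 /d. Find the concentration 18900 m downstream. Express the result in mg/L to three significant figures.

Travel time t = 18900 m / 0.62 m/s = 1.89e+04/0.62 = 3.048e+04 s = 0.3528 d.
First-order decay: C = 33·exp(−0.31·0.3528) = 33·0.8964 = 29.58 mg/L.

29.6 mg/L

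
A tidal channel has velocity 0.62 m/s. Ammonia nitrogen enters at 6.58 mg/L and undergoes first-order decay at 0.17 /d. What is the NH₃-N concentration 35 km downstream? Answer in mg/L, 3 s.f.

5.89 mg/L

Travel time t = 35 km / 0.62 m/s = 3.5e+04/0.62 = 5.645e+04 s = 0.6534 d.
First-order decay: C = 6.58·exp(−0.17·0.6534) = 6.58·0.8949 = 5.888 mg/L.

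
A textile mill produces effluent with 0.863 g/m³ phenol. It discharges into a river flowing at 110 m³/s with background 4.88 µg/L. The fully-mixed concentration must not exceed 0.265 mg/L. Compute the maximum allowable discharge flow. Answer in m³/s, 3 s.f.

47.8 m³/s

4.88 µg/L = 0.00488 mg/L.
Mass balance at complete mixing: C_std·(Q_w + Q_r) = Q_w·C_e + Q_r·C_b.
Rearranging, Q_w = Q_r·(C_std − C_b)/(C_e − C_std) = 110·(0.265 − 0.00488) / (0.863 − 0.265) = 47.85 m³/s.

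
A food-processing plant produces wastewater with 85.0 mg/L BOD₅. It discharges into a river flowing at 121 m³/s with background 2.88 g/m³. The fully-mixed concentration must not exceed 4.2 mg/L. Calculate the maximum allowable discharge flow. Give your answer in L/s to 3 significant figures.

1980 L/s

Mass balance at complete mixing: C_std·(Q_w + Q_r) = Q_w·C_e + Q_r·C_b.
Rearranging, Q_w = Q_r·(C_std − C_b)/(C_e − C_std) = 121·(4.2 − 2.88) / (85 − 4.2) = 1.977 m³/s.
= 1977 L/s.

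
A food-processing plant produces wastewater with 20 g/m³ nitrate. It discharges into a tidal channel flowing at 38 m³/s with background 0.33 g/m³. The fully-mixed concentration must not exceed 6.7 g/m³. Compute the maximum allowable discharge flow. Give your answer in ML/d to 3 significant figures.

Mass balance at complete mixing: C_std·(Q_w + Q_r) = Q_w·C_e + Q_r·C_b.
Rearranging, Q_w = Q_r·(C_std − C_b)/(C_e − C_std) = 38·(6.7 − 0.33) / (20 − 6.7) = 18.2 m³/s.
= 1572 ML/d.

1570 ML/d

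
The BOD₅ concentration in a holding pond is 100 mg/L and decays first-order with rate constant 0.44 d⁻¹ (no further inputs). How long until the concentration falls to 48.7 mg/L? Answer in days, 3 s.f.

1.64 d

t = ln(C₀/C)/k = ln(100/48.7)/0.44 = 0.7195/0.44 = 1.635 d.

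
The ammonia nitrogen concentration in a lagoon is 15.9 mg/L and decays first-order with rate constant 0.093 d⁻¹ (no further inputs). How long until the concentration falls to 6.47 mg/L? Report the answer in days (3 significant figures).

9.67 d

t = ln(C₀/C)/k = ln(15.9/6.47)/0.093 = 0.8991/0.093 = 9.668 d.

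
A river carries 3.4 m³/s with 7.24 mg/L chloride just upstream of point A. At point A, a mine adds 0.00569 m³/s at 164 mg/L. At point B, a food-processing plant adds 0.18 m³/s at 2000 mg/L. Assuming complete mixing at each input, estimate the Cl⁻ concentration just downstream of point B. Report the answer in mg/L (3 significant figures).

108 mg/L

After input A: C = (3.4·7.24 + 0.00569·164) / 3.406 = 7.502 mg/L.
After input B: C = (3.406·7.502 + 0.18·2000) / 3.586 = 107.5 mg/L.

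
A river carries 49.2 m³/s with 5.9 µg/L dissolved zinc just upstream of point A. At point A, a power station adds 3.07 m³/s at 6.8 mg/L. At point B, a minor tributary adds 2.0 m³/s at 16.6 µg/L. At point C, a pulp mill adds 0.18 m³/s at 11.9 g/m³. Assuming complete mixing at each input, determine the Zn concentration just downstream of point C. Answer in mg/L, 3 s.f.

5.9 µg/L = 0.0059 mg/L.
After input A: C = (49.2·0.0059 + 3.07·6.8) / 52.27 = 0.4049 mg/L.
16.6 µg/L = 0.0166 mg/L.
After input B: C = (52.27·0.4049 + 2·0.0166) / 54.27 = 0.3906 mg/L.
After input C: C = (54.27·0.3906 + 0.18·11.9) / 54.45 = 0.4287 mg/L.

0.429 mg/L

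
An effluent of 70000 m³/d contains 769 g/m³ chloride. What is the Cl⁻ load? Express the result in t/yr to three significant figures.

70000 m³/d = 0.8102 m³/s.
Mass flux = Q·C = 0.8102 m³/s × 769 g/m³ = 623 g/s.
= 623 g/s × 31.56 = 1.966e+04 t/yr.

19700 t/yr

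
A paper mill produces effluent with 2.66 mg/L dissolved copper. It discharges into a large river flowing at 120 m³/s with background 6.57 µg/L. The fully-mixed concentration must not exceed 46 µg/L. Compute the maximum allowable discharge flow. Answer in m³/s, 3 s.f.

6.57 µg/L = 0.00657 mg/L.
46 µg/L = 0.046 mg/L.
Mass balance at complete mixing: C_std·(Q_w + Q_r) = Q_w·C_e + Q_r·C_b.
Rearranging, Q_w = Q_r·(C_std − C_b)/(C_e − C_std) = 120·(0.046 − 0.00657) / (2.66 − 0.046) = 1.81 m³/s.

1.81 m³/s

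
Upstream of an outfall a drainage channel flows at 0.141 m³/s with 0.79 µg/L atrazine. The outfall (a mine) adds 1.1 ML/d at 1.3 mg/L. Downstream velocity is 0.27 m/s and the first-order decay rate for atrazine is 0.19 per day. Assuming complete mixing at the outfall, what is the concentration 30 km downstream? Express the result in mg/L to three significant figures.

1.1 ML/d = 0.01273 m³/s.
0.79 µg/L = 0.00079 mg/L.
After complete mixing, C₀ = (0.01273·1.3 + 0.141·0.00079) / 0.1537 = 0.1084 mg/L.
Travel time t = 3e+04 m / 0.27 m/s = 1.111e+05 s = 1.286 d.
C = 0.1084·exp(−0.19·1.286) = 0.1084·0.7832 = 0.08489 mg/L.

0.0849 mg/L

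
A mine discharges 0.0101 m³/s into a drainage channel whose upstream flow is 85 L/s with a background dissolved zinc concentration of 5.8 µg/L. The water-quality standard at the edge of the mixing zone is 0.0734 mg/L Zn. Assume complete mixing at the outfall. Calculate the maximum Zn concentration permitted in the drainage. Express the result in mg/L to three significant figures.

0.642 mg/L

85 L/s = 0.085 m³/s.
5.8 µg/L = 0.0058 mg/L.
Mass balance: 0.0734·0.0951 = 0.0101·Cₑ + 0.085·0.0058.
Cₑ = (0.00698 − 0.000493) / 0.0101 = 0.6423 mg/L.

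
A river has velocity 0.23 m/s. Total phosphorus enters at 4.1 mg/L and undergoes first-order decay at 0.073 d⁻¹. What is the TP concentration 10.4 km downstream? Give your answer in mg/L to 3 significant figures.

Travel time t = 10.4 km / 0.23 m/s = 1.04e+04/0.23 = 4.522e+04 s = 0.5233 d.
First-order decay: C = 4.1·exp(−0.073·0.5233) = 4.1·0.9625 = 3.946 mg/L.

3.95 mg/L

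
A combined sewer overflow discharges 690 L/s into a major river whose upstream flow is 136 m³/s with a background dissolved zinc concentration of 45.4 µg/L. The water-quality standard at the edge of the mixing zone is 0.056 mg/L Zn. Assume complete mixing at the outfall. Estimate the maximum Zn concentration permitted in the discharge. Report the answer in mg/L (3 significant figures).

690 L/s = 0.69 m³/s.
45.4 µg/L = 0.0454 mg/L.
Mass balance: 0.056·136.7 = 0.69·Cₑ + 136·0.0454.
Cₑ = (7.655 − 6.174) / 0.69 = 2.145 mg/L.

2.15 mg/L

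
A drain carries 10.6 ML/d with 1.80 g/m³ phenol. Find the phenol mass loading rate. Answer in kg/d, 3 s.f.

10.6 ML/d = 0.1227 m³/s.
Mass flux = Q·C = 0.1227 m³/s × 1.8 g/m³ = 0.2208 g/s.
= 0.2208 g/s × 86.4 = 19.08 kg/d.

19.1 kg/d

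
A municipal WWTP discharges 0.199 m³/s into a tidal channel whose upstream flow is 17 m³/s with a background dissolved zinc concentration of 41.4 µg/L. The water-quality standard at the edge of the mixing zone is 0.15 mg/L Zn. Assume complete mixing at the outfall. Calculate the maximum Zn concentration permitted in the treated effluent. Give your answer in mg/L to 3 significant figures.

9.43 mg/L

41.4 µg/L = 0.0414 mg/L.
Mass balance: 0.15·17.2 = 0.199·Cₑ + 17·0.0414.
Cₑ = (2.58 − 0.7038) / 0.199 = 9.427 mg/L.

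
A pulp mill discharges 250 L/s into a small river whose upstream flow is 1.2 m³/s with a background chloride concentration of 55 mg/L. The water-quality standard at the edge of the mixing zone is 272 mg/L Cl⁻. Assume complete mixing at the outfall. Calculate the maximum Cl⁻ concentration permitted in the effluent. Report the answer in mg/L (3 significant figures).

1310 mg/L

250 L/s = 0.25 m³/s.
Mass balance: 272·1.45 = 0.25·Cₑ + 1.2·55.
Cₑ = (394.4 − 66) / 0.25 = 1314 mg/L.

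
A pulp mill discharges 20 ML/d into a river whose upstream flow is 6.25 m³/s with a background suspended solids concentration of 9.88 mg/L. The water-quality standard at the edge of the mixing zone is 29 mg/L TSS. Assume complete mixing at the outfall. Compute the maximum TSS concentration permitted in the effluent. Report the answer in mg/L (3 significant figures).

545 mg/L

20 ML/d = 0.2315 m³/s.
Mass balance: 29·6.481 = 0.2315·Cₑ + 6.25·9.88.
Cₑ = (188 − 61.75) / 0.2315 = 545.2 mg/L.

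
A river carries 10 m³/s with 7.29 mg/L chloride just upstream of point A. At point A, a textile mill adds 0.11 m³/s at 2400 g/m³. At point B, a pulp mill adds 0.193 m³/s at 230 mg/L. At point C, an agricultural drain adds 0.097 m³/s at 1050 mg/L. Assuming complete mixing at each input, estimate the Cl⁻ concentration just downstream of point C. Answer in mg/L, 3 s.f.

After input A: C = (10·7.29 + 0.11·2400) / 10.11 = 33.32 mg/L.
After input B: C = (10.11·33.32 + 0.193·230) / 10.3 = 37.01 mg/L.
After input C: C = (10.3·37.01 + 0.097·1050) / 10.4 = 46.46 mg/L.

46.5 mg/L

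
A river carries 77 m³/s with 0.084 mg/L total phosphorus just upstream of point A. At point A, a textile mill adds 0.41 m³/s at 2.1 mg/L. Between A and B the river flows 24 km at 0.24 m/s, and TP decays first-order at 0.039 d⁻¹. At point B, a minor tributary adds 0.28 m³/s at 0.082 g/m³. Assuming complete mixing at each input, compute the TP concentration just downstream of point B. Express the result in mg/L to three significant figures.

After input A: C = (77·0.084 + 0.41·2.1) / 77.41 = 0.09468 mg/L.
Over the 24 km reach to input B (t = 1e+05 s = 1.157 d), decay gives C = 0.09468·exp(−0.039·1.157) = 0.0905 mg/L.
After input B: C = (77.41·0.0905 + 0.28·0.082) / 77.69 = 0.09047 mg/L.

0.0905 mg/L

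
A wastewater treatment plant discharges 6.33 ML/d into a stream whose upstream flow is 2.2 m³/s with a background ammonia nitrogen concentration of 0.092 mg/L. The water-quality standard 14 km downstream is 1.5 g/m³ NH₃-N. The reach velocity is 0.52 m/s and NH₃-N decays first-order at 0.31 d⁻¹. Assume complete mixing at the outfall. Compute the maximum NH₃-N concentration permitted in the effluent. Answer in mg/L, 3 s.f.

48.5 mg/L

6.33 ML/d = 0.07326 m³/s.
Travel time to the compliance point: t = 1.4e+04/0.52 = 2.692e+04 s = 0.3116 d; decay factor exp(−0.31·0.3116) = 0.9079.
So the concentration just after mixing may be at most 1.5/0.9079 = 1.652 mg/L.
Mass balance: 1.652·2.273 = 0.07326·Cₑ + 2.2·0.092.
Cₑ = (3.756 − 0.2024) / 0.07326 = 48.5 mg/L.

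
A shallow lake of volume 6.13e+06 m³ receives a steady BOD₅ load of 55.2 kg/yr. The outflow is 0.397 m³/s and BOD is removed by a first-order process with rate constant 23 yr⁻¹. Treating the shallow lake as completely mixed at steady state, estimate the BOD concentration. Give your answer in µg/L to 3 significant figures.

Outflow Q = 0.397 m³/s × 3.156e+07 s/yr = 1.253e+07 m³/yr.
Steady-state CSTR mass balance: W = Q·C + k·V·C, so C = W/(Q + kV).
Q + kV = 1.253e+07 + 23·6.13e+06 = 1.535e+08 m³/yr.
C = 55.2/1.535e+08 = 3.596e-07 kg/m³ = 0.0003596 mg/L = 0.3596 µg/L.

0.360 µg/L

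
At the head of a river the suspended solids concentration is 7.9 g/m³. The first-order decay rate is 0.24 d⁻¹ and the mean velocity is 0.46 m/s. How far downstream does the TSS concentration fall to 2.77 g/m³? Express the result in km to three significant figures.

174 km

From C = C₀·e^(−kt), t = ln(C₀/C)/k = ln(7.9/2.77)/0.24 = 1.048/0.24 = 4.367 d.
Distance = v·t = 0.46 m/s × 3.773e+05 s = 1.736e+05 m = 173.6 km.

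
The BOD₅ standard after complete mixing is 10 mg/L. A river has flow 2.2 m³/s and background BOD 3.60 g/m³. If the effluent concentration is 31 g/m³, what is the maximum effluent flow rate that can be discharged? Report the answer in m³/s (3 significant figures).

0.670 m³/s

Mass balance at complete mixing: C_std·(Q_w + Q_r) = Q_w·C_e + Q_r·C_b.
Rearranging, Q_w = Q_r·(C_std − C_b)/(C_e − C_std) = 2.2·(10 − 3.6) / (31 − 10) = 0.6705 m³/s.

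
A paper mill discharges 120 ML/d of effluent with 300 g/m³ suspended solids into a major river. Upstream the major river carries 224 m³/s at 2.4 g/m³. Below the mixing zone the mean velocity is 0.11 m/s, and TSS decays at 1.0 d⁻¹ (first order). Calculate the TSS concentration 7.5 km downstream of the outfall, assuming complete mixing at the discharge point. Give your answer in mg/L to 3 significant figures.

120 ML/d = 1.389 m³/s.
After complete mixing, C₀ = (1.389·300 + 224·2.4) / 225.4 = 4.234 mg/L.
Travel time t = 7500 m / 0.11 m/s = 6.818e+04 s = 0.7891 d.
C = 4.234·exp(−1.0·0.7891) = 4.234·0.4542 = 1.923 mg/L.

1.92 mg/L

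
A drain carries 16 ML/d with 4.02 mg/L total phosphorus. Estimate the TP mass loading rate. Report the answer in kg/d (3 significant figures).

16 ML/d = 0.1852 m³/s.
Mass flux = Q·C = 0.1852 m³/s × 4.02 g/m³ = 0.7444 g/s.
= 0.7444 g/s × 86.4 = 64.32 kg/d.

64.3 kg/d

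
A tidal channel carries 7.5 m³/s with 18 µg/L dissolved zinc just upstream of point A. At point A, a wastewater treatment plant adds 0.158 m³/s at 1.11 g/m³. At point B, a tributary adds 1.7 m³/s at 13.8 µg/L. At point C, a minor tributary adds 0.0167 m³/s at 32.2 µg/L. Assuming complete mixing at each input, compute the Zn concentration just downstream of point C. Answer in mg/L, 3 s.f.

18 µg/L = 0.018 mg/L.
After input A: C = (7.5·0.018 + 0.158·1.11) / 7.658 = 0.04053 mg/L.
13.8 µg/L = 0.0138 mg/L.
After input B: C = (7.658·0.04053 + 1.7·0.0138) / 9.358 = 0.03567 mg/L.
32.2 µg/L = 0.0322 mg/L.
After input C: C = (9.358·0.03567 + 0.0167·0.0322) / 9.375 = 0.03567 mg/L.

0.0357 mg/L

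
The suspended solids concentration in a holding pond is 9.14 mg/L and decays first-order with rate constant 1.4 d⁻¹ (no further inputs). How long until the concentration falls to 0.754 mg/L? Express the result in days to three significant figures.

t = ln(C₀/C)/k = ln(9.14/0.754)/1.4 = 2.495/1.4 = 1.782 d.

1.78 d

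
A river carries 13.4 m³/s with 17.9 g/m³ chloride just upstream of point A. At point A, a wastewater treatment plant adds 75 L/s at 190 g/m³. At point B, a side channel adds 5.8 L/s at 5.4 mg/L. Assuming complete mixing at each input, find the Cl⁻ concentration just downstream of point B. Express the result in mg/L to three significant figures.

75 L/s = 0.075 m³/s.
After input A: C = (13.4·17.9 + 0.075·190) / 13.47 = 18.86 mg/L.
5.8 L/s = 0.0058 m³/s.
After input B: C = (13.47·18.86 + 0.0058·5.4) / 13.48 = 18.85 mg/L.

18.9 mg/L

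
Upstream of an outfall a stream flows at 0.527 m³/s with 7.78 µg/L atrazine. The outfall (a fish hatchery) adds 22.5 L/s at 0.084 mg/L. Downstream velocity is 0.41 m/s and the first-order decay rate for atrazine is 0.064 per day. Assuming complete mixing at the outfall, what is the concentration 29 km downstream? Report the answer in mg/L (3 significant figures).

22.5 L/s = 0.0225 m³/s.
7.78 µg/L = 0.00778 mg/L.
After complete mixing, C₀ = (0.0225·0.084 + 0.527·0.00778) / 0.5495 = 0.0109 mg/L.
Travel time t = 2.9e+04 m / 0.41 m/s = 7.073e+04 s = 0.8187 d.
C = 0.0109·exp(−0.064·0.8187) = 0.0109·0.949 = 0.01034 mg/L.

0.0103 mg/L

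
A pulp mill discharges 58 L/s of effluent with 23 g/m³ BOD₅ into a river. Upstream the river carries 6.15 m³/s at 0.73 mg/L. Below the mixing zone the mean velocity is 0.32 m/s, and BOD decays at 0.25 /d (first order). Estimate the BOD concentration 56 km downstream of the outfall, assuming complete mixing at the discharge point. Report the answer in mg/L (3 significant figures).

0.565 mg/L

58 L/s = 0.058 m³/s.
After complete mixing, C₀ = (0.058·23 + 6.15·0.73) / 6.208 = 0.9381 mg/L.
Travel time t = 5.6e+04 m / 0.32 m/s = 1.75e+05 s = 2.025 d.
C = 0.9381·exp(−0.25·2.025) = 0.9381·0.6027 = 0.5654 mg/L.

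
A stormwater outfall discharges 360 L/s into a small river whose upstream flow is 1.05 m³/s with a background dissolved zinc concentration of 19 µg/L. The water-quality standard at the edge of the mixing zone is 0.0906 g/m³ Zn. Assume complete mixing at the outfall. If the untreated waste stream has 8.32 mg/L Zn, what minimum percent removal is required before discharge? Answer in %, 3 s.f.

96.4 %

360 L/s = 0.36 m³/s.
19 µg/L = 0.019 mg/L.
Mass balance: 0.0906·1.41 = 0.36·Cₑ + 1.05·0.019.
Cₑ = (0.1277 − 0.01995) / 0.36 = 0.2994 mg/L.
Required removal = 1 − 0.2994/8.32 = 96.4 %.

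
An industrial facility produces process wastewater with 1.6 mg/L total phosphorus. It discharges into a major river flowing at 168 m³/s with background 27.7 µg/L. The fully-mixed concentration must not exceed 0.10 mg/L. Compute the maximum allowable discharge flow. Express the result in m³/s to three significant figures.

27.7 µg/L = 0.0277 mg/L.
Mass balance at complete mixing: C_std·(Q_w + Q_r) = Q_w·C_e + Q_r·C_b.
Rearranging, Q_w = Q_r·(C_std − C_b)/(C_e − C_std) = 168·(0.1 − 0.0277) / (1.6 − 0.1) = 8.098 m³/s.

8.10 m³/s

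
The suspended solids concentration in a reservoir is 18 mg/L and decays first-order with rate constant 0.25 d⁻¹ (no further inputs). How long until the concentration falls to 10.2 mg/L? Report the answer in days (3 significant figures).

t = ln(C₀/C)/k = ln(18/10.2)/0.25 = 0.568/0.25 = 2.272 d.

2.27 d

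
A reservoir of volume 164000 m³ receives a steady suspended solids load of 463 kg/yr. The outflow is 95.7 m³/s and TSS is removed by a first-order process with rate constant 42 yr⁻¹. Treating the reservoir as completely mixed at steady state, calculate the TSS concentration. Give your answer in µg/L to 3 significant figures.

0.153 µg/L

Outflow Q = 95.7 m³/s × 3.156e+07 s/yr = 3.02e+09 m³/yr.
Steady-state CSTR mass balance: W = Q·C + k·V·C, so C = W/(Q + kV).
Q + kV = 3.02e+09 + 42·164000 = 3.027e+09 m³/yr.
C = 463/3.027e+09 = 1.53e-07 kg/m³ = 0.000153 mg/L = 0.153 µg/L.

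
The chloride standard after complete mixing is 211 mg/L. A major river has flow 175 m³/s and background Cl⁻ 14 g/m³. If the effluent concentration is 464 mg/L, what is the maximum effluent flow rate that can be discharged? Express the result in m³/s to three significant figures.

136 m³/s

Mass balance at complete mixing: C_std·(Q_w + Q_r) = Q_w·C_e + Q_r·C_b.
Rearranging, Q_w = Q_r·(C_std − C_b)/(C_e − C_std) = 175·(211 − 14) / (464 − 211) = 136.3 m³/s.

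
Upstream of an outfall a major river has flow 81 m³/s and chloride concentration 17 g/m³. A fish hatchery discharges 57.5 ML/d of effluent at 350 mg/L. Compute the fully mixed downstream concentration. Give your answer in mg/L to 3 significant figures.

19.7 mg/L

57.5 ML/d = 0.6655 m³/s.
Flow-weighted mixing gives C = (0.6655·350 + 81·17) / (0.6655 + 81) = 1610/81.67 = 19.71 mg/L.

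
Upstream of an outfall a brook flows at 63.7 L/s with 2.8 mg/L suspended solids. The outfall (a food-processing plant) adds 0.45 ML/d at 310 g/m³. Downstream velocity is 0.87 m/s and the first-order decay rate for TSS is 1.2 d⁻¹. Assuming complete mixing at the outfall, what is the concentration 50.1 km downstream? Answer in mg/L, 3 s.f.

11.7 mg/L

0.45 ML/d = 0.005208 m³/s.
63.7 L/s = 0.0637 m³/s.
After complete mixing, C₀ = (0.005208·310 + 0.0637·2.8) / 0.06891 = 26.02 mg/L.
Travel time t = 5.01e+04 m / 0.87 m/s = 5.759e+04 s = 0.6665 d.
C = 26.02·exp(−1.2·0.6665) = 26.02·0.4494 = 11.69 mg/L.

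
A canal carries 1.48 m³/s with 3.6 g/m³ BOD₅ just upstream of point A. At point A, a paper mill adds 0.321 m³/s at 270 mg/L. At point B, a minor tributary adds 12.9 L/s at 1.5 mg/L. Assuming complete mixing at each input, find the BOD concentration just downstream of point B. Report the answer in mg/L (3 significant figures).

After input A: C = (1.48·3.6 + 0.321·270) / 1.801 = 51.08 mg/L.
12.9 L/s = 0.0129 m³/s.
After input B: C = (1.801·51.08 + 0.0129·1.5) / 1.814 = 50.73 mg/L.

50.7 mg/L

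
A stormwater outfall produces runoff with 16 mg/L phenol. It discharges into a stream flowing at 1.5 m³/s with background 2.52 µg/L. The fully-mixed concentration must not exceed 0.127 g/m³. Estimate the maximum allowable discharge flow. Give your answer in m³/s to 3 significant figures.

0.0118 m³/s

2.52 µg/L = 0.00252 mg/L.
Mass balance at complete mixing: C_std·(Q_w + Q_r) = Q_w·C_e + Q_r·C_b.
Rearranging, Q_w = Q_r·(C_std − C_b)/(C_e − C_std) = 1.5·(0.127 − 0.00252) / (16 − 0.127) = 0.01176 m³/s.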